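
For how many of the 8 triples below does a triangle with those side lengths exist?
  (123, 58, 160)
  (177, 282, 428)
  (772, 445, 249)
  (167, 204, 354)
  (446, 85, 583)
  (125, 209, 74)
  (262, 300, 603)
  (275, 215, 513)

3

(58,123,160): 58+123 > 160 → valid
(177,282,428): 177+282 > 428 → valid
(249,445,772): 249+445 ≤ 772 → not valid
(167,204,354): 167+204 > 354 → valid
(85,446,583): 85+446 ≤ 583 → not valid
(74,125,209): 74+125 ≤ 209 → not valid
(262,300,603): 262+300 ≤ 603 → not valid
(215,275,513): 215+275 ≤ 513 → not valid
3 of the 8 triples form a triangle.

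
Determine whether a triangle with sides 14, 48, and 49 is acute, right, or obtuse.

Compare the square of the longest side to the sum of squares of the other two: 14² + 48² = 2500 > 2401 = 49².

acute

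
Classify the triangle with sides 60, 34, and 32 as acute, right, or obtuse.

obtuse

Compare the square of the longest side to the sum of squares of the other two: 32² + 34² = 2180 < 3600 = 60².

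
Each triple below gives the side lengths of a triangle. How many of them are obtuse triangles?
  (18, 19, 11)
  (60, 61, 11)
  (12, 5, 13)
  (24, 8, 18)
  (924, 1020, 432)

(18,19,11): 11²+18² = 445 > 361 = 19² → acute
(60,61,11): 11²+60² = 3721 = 61² → right
(12,5,13): 5²+12² = 169 = 13² → right
(24,8,18): 8²+18² = 388 < 576 = 24² → obtuse
(924,1020,432): 432²+924² = 1040400 = 1020² → right
1 of the 5 is obtuse.

1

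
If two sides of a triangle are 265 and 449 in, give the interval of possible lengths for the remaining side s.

184 < s < 714 (in)

By the triangle inequality, s must be less than 265 + 449 = 714 and greater than |265 − 449| = 184.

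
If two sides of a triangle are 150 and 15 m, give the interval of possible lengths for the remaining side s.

By the triangle inequality, s must be less than 150 + 15 = 165 and greater than |150 − 15| = 135.

135 < s < 165 (m)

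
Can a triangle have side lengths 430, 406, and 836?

No

The two shorter sides sum to 836, exactly equal to the longest side 836.
That gives only a degenerate (flat) triangle — the inequality must be strict.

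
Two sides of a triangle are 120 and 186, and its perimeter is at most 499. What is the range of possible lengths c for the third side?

66 < c ≤ 193

Triangle inequality alone gives 66 < c < 306.
The perimeter condition gives c ≤ 499 − 120 − 186 = 193.
Intersecting the two: 66 < c ≤ 193.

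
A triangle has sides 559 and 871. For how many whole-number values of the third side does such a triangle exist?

1117

The third side lies in the open interval (312, 1430).
Integers from 313 to 1429 inclusive: 1429 − 313 + 1 = 1117.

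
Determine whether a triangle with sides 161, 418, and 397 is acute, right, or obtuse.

acute

Compare the square of the longest side to the sum of squares of the other two: 161² + 397² = 183530 > 174724 = 418².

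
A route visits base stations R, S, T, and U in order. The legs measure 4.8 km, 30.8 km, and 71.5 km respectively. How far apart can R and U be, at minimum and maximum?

35.9 ≤ RU ≤ 107.1 km

The maximum is all hops collinear in one direction: 4.8 + 30.8 + 71.5 = 107.1.
The longest hop is 71.5; the others sum to 35.6. Folding the others back against it leaves at least 71.5 − 35.6 = 35.9.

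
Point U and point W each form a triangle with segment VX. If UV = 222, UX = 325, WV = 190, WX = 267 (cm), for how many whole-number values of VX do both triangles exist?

353

From triangle UVX: 103 < VX < 547.
From triangle WVX: 77 < VX < 457.
Intersection: 103 < VX < 457, so integers 104 through 456: 353 values.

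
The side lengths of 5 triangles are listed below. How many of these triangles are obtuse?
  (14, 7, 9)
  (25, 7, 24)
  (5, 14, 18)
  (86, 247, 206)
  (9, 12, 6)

4

(14,7,9): 7²+9² = 130 < 196 = 14² → obtuse
(25,7,24): 7²+24² = 625 = 25² → right
(5,14,18): 5²+14² = 221 < 324 = 18² → obtuse
(86,247,206): 86²+206² = 49832 < 61009 = 247² → obtuse
(9,12,6): 6²+9² = 117 < 144 = 12² → obtuse
4 of the 5 are obtuse.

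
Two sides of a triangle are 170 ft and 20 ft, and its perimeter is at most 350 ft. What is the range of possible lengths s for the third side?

150 < s ≤ 160 ft

Triangle inequality alone gives 150 < s < 190.
The perimeter condition gives s ≤ 350 − 170 − 20 = 160.
Intersecting the two: 150 < s ≤ 160.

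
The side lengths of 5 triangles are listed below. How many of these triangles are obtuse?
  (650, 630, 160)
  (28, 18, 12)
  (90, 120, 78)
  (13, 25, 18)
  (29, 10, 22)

4

(650,630,160): 160²+630² = 422500 = 650² → right
(28,18,12): 12²+18² = 468 < 784 = 28² → obtuse
(90,120,78): 78²+90² = 14184 < 14400 = 120² → obtuse
(13,25,18): 13²+18² = 493 < 625 = 25² → obtuse
(29,10,22): 10²+22² = 584 < 841 = 29² → obtuse
4 of the 5 are obtuse.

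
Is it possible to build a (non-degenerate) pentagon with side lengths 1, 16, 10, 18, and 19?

A pentagon exists iff every side is shorter than the sum of the others — equivalently, the longest side is less than the sum of the rest.
Longest side 19 < 45 (sum of the remaining 4), so yes.

Yes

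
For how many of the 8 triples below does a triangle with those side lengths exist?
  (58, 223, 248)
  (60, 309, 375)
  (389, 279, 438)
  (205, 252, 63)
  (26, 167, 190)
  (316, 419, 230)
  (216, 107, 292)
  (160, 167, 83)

(58,223,248): 58+223 > 248 → valid
(60,309,375): 60+309 ≤ 375 → not valid
(279,389,438): 279+389 > 438 → valid
(63,205,252): 63+205 > 252 → valid
(26,167,190): 26+167 > 190 → valid
(230,316,419): 230+316 > 419 → valid
(107,216,292): 107+216 > 292 → valid
(83,160,167): 83+160 > 167 → valid
7 of the 8 triples form a triangle.

7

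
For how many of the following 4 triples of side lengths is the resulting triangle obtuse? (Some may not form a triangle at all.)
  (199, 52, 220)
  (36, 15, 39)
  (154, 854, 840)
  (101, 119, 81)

(199,52,220): 52²+199² = 42305 < 48400 = 220² → obtuse
(36,15,39): 15²+36² = 1521 = 39² → right
(154,854,840): 154²+840² = 729316 = 854² → right
(101,119,81): 81²+101² = 16762 > 14161 = 119² → acute
1 of the 4 is obtuse.

1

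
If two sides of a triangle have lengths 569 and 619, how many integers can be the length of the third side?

1137

The third side lies in the open interval (50, 1188).
Integers from 51 to 1187 inclusive: 1187 − 51 + 1 = 1137.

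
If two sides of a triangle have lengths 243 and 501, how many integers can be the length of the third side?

485

The third side lies in the open interval (258, 744).
Integers from 259 to 743 inclusive: 743 − 259 + 1 = 485.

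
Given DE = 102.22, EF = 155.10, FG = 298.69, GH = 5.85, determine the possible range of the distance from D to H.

35.52 ≤ DH ≤ 561.86

The maximum is all hops collinear in one direction: 102.22 + 155.10 + 298.69 + 5.85 = 561.86.
The longest hop is 298.69; the others sum to 263.17. Folding the others back against it leaves at least 298.69 − 263.17 = 35.52.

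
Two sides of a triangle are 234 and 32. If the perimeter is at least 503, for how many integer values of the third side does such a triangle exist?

Triangle inequality: 202 < x < 266. Perimeter ≥ 503 gives x ≥ 503 − 234 − 32 = 237.
So 237 ≤ x < 266; integers 237 through 265: 29 values.

29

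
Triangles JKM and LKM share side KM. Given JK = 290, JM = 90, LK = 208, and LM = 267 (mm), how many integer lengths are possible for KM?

179

From triangle JKM: 200 < KM < 380.
From triangle LKM: 59 < KM < 475.
Intersection: 200 < KM < 380, so integers 201 through 379: 179 values.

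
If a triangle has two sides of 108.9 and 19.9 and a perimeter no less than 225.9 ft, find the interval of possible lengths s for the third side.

97.1 ≤ s < 128.8 ft

Triangle inequality alone gives 89.0 < s < 128.8.
The perimeter condition gives s ≥ 225.9 − 108.9 − 19.9 = 97.1.
Intersecting the two: 97.1 ≤ s < 128.8.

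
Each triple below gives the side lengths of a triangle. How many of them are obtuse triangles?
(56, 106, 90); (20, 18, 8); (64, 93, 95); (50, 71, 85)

(56,106,90): 56²+90² = 11236 = 106² → right
(20,18,8): 8²+18² = 388 < 400 = 20² → obtuse
(64,93,95): 64²+93² = 12745 > 9025 = 95² → acute
(50,71,85): 50²+71² = 7541 > 7225 = 85² → acute
1 of the 4 is obtuse.

1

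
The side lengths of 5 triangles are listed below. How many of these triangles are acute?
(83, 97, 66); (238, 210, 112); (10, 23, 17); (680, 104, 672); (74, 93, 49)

1

(83,97,66): 66²+83² = 11245 > 9409 = 97² → acute
(238,210,112): 112²+210² = 56644 = 238² → right
(10,23,17): 10²+17² = 389 < 529 = 23² → obtuse
(680,104,672): 104²+672² = 462400 = 680² → right
(74,93,49): 49²+74² = 7877 < 8649 = 93² → obtuse
1 of the 5 is acute.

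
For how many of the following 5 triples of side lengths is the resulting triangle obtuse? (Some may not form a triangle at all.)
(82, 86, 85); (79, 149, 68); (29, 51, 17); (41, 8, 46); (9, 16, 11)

(82,86,85): 82²+85² = 13949 > 7396 = 86² → acute
(79,149,68): 68+79 ≤ 149, not a triangle
(29,51,17): 17+29 ≤ 51, not a triangle
(41,8,46): 8²+41² = 1745 < 2116 = 46² → obtuse
(9,16,11): 9²+11² = 202 < 256 = 16² → obtuse
2 of the 5 are obtuse.

2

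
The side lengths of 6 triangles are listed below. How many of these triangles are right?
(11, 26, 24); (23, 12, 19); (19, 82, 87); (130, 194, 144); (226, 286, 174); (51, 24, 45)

(11,26,24): 11²+24² = 697 > 676 = 26² → acute
(23,12,19): 12²+19² = 505 < 529 = 23² → obtuse
(19,82,87): 19²+82² = 7085 < 7569 = 87² → obtuse
(130,194,144): 130²+144² = 37636 = 194² → right
(226,286,174): 174²+226² = 81352 < 81796 = 286² → obtuse
(51,24,45): 24²+45² = 2601 = 51² → right
2 of the 6 are right.

2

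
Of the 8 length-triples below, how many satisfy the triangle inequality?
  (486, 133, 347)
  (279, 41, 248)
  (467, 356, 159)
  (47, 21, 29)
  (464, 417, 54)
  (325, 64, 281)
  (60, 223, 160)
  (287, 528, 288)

(133,347,486): 133+347 ≤ 486 → not valid
(41,248,279): 41+248 > 279 → valid
(159,356,467): 159+356 > 467 → valid
(21,29,47): 21+29 > 47 → valid
(54,417,464): 54+417 > 464 → valid
(64,281,325): 64+281 > 325 → valid
(60,160,223): 60+160 ≤ 223 → not valid
(287,288,528): 287+288 > 528 → valid
6 of the 8 triples form a triangle.

6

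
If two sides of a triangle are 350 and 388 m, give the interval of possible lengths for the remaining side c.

38 < c < 738 (m)

By the triangle inequality, c must be less than 350 + 388 = 738 and greater than |350 − 388| = 38.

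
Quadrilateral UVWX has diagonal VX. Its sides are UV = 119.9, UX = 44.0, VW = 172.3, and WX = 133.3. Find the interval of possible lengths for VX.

75.9 < VX < 163.9

From triangle UVX: |119.9 − 44.0| < VX < 119.9 + 44.0, i.e. 75.9 < VX < 163.9.
From triangle WVX: 39.0 < VX < 305.6.
Both must hold, so VX lies in the intersection.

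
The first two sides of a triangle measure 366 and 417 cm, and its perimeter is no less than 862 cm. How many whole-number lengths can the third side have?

704

Triangle inequality: 51 < x < 783. Perimeter ≥ 862 gives x ≥ 862 − 366 − 417 = 79.
So 79 ≤ x < 783; integers 79 through 782: 704 values.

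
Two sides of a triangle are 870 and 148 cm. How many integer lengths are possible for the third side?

295

The third side lies in the open interval (722, 1018).
Integers from 723 to 1017 inclusive: 1017 − 723 + 1 = 295.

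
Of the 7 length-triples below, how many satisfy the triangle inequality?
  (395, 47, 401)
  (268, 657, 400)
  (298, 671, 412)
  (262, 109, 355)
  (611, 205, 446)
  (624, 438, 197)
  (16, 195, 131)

(47,395,401): 47+395 > 401 → valid
(268,400,657): 268+400 > 657 → valid
(298,412,671): 298+412 > 671 → valid
(109,262,355): 109+262 > 355 → valid
(205,446,611): 205+446 > 611 → valid
(197,438,624): 197+438 > 624 → valid
(16,131,195): 16+131 ≤ 195 → not valid
6 of the 7 triples form a triangle.

6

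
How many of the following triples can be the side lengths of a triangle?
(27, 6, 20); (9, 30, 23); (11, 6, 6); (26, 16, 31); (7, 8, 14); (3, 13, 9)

4

(6,20,27): 6+20 ≤ 27 → not valid
(9,23,30): 9+23 > 30 → valid
(6,6,11): 6+6 > 11 → valid
(16,26,31): 16+26 > 31 → valid
(7,8,14): 7+8 > 14 → valid
(3,9,13): 3+9 ≤ 13 → not valid
4 of the 6 triples form a triangle.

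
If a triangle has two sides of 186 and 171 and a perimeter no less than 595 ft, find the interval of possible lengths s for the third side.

238 ≤ s < 357

Triangle inequality alone gives 15 < s < 357.
The perimeter condition gives s ≥ 595 − 186 − 171 = 238.
Intersecting the two: 238 ≤ s < 357.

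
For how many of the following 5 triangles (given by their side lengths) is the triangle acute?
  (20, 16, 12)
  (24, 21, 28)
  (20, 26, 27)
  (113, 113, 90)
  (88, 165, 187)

(20,16,12): 12²+16² = 400 = 20² → right
(24,21,28): 21²+24² = 1017 > 784 = 28² → acute
(20,26,27): 20²+26² = 1076 > 729 = 27² → acute
(113,113,90): 90²+113² = 20869 > 12769 = 113² → acute
(88,165,187): 88²+165² = 34969 = 187² → right
3 of the 5 are acute.

3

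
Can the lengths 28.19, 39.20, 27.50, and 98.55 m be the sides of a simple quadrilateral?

For a quadrilateral, each side must be shorter than the sum of the others.
Here the longest side is 98.55, but the remaining 3 sides sum to only 94.89.

No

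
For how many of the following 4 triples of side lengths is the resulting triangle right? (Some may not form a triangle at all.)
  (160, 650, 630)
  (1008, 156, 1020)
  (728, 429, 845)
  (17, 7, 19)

(160,650,630): 160²+630² = 422500 = 650² → right
(1008,156,1020): 156²+1008² = 1040400 = 1020² → right
(728,429,845): 429²+728² = 714025 = 845² → right
(17,7,19): 7²+17² = 338 < 361 = 19² → obtuse
3 of the 4 are right.

3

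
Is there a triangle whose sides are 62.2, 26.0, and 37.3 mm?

The longest side is 62.2, and the other two sum to 63.3.
Since 63.3 > 62.2, the triangle inequality holds.

Yes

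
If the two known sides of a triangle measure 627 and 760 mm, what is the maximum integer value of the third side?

The third side must be strictly less than 627 + 760 = 1387.
The largest integer below 1387 is 1386.

1386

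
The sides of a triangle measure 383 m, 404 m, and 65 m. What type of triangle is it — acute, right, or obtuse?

obtuse

Compare the square of the longest side to the sum of squares of the other two: 65² + 383² = 150914 < 163216 = 404².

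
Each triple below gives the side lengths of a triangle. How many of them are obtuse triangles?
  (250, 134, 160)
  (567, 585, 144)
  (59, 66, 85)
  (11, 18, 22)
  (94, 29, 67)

3

(250,134,160): 134²+160² = 43556 < 62500 = 250² → obtuse
(567,585,144): 144²+567² = 342225 = 585² → right
(59,66,85): 59²+66² = 7837 > 7225 = 85² → acute
(11,18,22): 11²+18² = 445 < 484 = 22² → obtuse
(94,29,67): 29²+67² = 5330 < 8836 = 94² → obtuse
3 of the 5 are obtuse.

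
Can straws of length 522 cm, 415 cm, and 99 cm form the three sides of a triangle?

The longest side is 522, but the other two sum to only 514.
514 < 522, so the triangle inequality fails.

No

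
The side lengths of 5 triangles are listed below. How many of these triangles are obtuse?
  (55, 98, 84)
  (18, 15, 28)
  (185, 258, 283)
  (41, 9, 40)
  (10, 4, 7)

2

(55,98,84): 55²+84² = 10081 > 9604 = 98² → acute
(18,15,28): 15²+18² = 549 < 784 = 28² → obtuse
(185,258,283): 185²+258² = 100789 > 80089 = 283² → acute
(41,9,40): 9²+40² = 1681 = 41² → right
(10,4,7): 4²+7² = 65 < 100 = 10² → obtuse
2 of the 5 are obtuse.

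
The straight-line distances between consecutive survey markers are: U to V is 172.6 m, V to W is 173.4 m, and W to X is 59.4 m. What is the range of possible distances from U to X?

The maximum is all hops collinear in one direction: 172.6 + 173.4 + 59.4 = 405.4.
The longest hop is 173.4; the others sum to 232.0. Since 173.4 ≤ 232.0, the path can fold back on itself completely, so the minimum distance is 0.

0 ≤ UX ≤ 405.4 m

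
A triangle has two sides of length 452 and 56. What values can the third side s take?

By the triangle inequality, s must be less than 452 + 56 = 508 and greater than |452 − 56| = 396.

396 < s < 508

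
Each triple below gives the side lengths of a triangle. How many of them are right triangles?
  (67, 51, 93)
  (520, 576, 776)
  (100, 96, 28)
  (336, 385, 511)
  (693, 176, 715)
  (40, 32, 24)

(67,51,93): 51²+67² = 7090 < 8649 = 93² → obtuse
(520,576,776): 520²+576² = 602176 = 776² → right
(100,96,28): 28²+96² = 10000 = 100² → right
(336,385,511): 336²+385² = 261121 = 511² → right
(693,176,715): 176²+693² = 511225 = 715² → right
(40,32,24): 24²+32² = 1600 = 40² → right
5 of the 6 are right.

5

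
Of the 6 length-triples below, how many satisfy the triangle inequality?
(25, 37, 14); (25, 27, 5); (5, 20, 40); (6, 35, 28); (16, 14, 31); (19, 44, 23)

(14,25,37): 14+25 > 37 → valid
(5,25,27): 5+25 > 27 → valid
(5,20,40): 5+20 ≤ 40 → not valid
(6,28,35): 6+28 ≤ 35 → not valid
(14,16,31): 14+16 ≤ 31 → not valid
(19,23,44): 19+23 ≤ 44 → not valid
2 of the 6 triples form a triangle.

2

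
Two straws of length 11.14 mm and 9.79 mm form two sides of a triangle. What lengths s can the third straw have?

By the triangle inequality, s must be less than 11.14 + 9.79 = 20.93 and greater than |11.14 − 9.79| = 1.35.

1.35 < s < 20.93 (mm)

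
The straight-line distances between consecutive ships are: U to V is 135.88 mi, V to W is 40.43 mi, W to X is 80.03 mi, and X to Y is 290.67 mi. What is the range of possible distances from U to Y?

34.33 ≤ UY ≤ 547.01 mi

The maximum is all hops collinear in one direction: 135.88 + 40.43 + 80.03 + 290.67 = 547.01.
The longest hop is 290.67; the others sum to 256.34. Folding the others back against it leaves at least 290.67 − 256.34 = 34.33.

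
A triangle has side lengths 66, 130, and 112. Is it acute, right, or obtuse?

right

Compare the square of the longest side to the sum of squares of the other two: 66² + 112² = 16900 = 130².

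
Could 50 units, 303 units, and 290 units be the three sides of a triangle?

The longest side is 303, and the other two sum to 340.
Since 340 > 303, the triangle inequality holds.

Yes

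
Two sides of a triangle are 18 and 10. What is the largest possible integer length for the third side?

27

The third side must be strictly less than 18 + 10 = 28.
The largest integer below 28 is 27.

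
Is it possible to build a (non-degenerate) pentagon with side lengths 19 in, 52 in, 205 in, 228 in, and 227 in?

Yes

A pentagon exists iff every side is shorter than the sum of the others — equivalently, the longest side is less than the sum of the rest.
Longest side 228 < 503 (sum of the remaining 4), so yes.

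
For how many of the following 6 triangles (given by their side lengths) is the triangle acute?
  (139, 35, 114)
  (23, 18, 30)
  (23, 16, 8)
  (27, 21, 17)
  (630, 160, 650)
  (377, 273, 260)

(139,35,114): 35²+114² = 14221 < 19321 = 139² → obtuse
(23,18,30): 18²+23² = 853 < 900 = 30² → obtuse
(23,16,8): 8²+16² = 320 < 529 = 23² → obtuse
(27,21,17): 17²+21² = 730 > 729 = 27² → acute
(630,160,650): 160²+630² = 422500 = 650² → right
(377,273,260): 260²+273² = 142129 = 377² → right
1 of the 6 is acute.

1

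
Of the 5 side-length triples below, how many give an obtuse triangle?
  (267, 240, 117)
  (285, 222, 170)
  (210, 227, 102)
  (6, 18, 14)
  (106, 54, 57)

(267,240,117): 117²+240² = 71289 = 267² → right
(285,222,170): 170²+222² = 78184 < 81225 = 285² → obtuse
(210,227,102): 102²+210² = 54504 > 51529 = 227² → acute
(6,18,14): 6²+14² = 232 < 324 = 18² → obtuse
(106,54,57): 54²+57² = 6165 < 11236 = 106² → obtuse
3 of the 5 are obtuse.

3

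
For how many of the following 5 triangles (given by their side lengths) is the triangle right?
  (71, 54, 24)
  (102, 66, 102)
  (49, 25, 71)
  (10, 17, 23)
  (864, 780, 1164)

(71,54,24): 24²+54² = 3492 < 5041 = 71² → obtuse
(102,66,102): 66²+102² = 14760 > 10404 = 102² → acute
(49,25,71): 25²+49² = 3026 < 5041 = 71² → obtuse
(10,17,23): 10²+17² = 389 < 529 = 23² → obtuse
(864,780,1164): 780²+864² = 1354896 = 1164² → right
1 of the 5 is right.

1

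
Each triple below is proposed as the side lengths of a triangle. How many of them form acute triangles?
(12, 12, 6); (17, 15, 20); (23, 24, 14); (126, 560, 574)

3

(12,12,6): 6²+12² = 180 > 144 = 12² → acute
(17,15,20): 15²+17² = 514 > 400 = 20² → acute
(23,24,14): 14²+23² = 725 > 576 = 24² → acute
(126,560,574): 126²+560² = 329476 = 574² → right
3 of the 4 are acute.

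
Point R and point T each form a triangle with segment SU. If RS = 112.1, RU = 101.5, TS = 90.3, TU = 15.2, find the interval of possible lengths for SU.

From triangle RSU: |112.1 − 101.5| < SU < 112.1 + 101.5, i.e. 10.6 < SU < 213.6.
From triangle TSU: 75.1 < SU < 105.5.
Both must hold, so SU lies in the intersection.

75.1 < SU < 105.5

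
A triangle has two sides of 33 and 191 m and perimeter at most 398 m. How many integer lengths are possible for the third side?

Triangle inequality: 158 < x < 224. Perimeter ≤ 398 gives x ≤ 398 − 33 − 191 = 174.
So 158 < x ≤ 174; integers 159 through 174: 16 values.

16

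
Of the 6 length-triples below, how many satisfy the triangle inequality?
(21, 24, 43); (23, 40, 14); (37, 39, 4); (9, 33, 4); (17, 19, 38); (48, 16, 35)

3

(21,24,43): 21+24 > 43 → valid
(14,23,40): 14+23 ≤ 40 → not valid
(4,37,39): 4+37 > 39 → valid
(4,9,33): 4+9 ≤ 33 → not valid
(17,19,38): 17+19 ≤ 38 → not valid
(16,35,48): 16+35 > 48 → valid
3 of the 6 triples form a triangle.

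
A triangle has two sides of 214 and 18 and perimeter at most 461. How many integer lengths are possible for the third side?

33

Triangle inequality: 196 < x < 232. Perimeter ≤ 461 gives x ≤ 461 − 214 − 18 = 229.
So 196 < x ≤ 229; integers 197 through 229: 33 values.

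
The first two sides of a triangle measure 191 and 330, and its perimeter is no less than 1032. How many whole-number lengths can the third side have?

Triangle inequality: 139 < x < 521. Perimeter ≥ 1032 gives x ≥ 1032 − 191 − 330 = 511.
So 511 ≤ x < 521; integers 511 through 520: 10 values.

10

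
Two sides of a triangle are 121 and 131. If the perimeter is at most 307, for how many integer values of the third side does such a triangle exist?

Triangle inequality: 10 < x < 252. Perimeter ≤ 307 gives x ≤ 307 − 121 − 131 = 55.
So 10 < x ≤ 55; integers 11 through 55: 45 values.

45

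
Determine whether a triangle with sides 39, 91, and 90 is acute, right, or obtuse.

acute

Compare the square of the longest side to the sum of squares of the other two: 39² + 90² = 9621 > 8281 = 91².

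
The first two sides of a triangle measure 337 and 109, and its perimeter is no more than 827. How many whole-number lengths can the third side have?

153

Triangle inequality: 228 < x < 446. Perimeter ≤ 827 gives x ≤ 827 − 337 − 109 = 381.
So 228 < x ≤ 381; integers 229 through 381: 153 values.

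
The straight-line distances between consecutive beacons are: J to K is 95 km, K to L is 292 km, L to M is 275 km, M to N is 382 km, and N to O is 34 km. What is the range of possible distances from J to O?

The maximum is all hops collinear in one direction: 95 + 292 + 275 + 382 + 34 = 1078.
The longest hop is 382; the others sum to 696. Since 382 ≤ 696, the path can fold back on itself completely, so the minimum distance is 0.

0 ≤ JO ≤ 1078 km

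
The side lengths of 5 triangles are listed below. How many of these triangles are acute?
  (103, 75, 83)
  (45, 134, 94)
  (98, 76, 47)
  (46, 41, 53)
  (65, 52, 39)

2

(103,75,83): 75²+83² = 12514 > 10609 = 103² → acute
(45,134,94): 45²+94² = 10861 < 17956 = 134² → obtuse
(98,76,47): 47²+76² = 7985 < 9604 = 98² → obtuse
(46,41,53): 41²+46² = 3797 > 2809 = 53² → acute
(65,52,39): 39²+52² = 4225 = 65² → right
2 of the 5 are acute.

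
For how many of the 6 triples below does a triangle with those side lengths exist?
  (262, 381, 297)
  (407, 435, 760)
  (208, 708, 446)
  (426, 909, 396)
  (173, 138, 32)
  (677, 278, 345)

(262,297,381): 262+297 > 381 → valid
(407,435,760): 407+435 > 760 → valid
(208,446,708): 208+446 ≤ 708 → not valid
(396,426,909): 396+426 ≤ 909 → not valid
(32,138,173): 32+138 ≤ 173 → not valid
(278,345,677): 278+345 ≤ 677 → not valid
2 of the 6 triples form a triangle.

2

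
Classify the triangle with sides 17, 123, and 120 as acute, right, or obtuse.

Compare the square of the longest side to the sum of squares of the other two: 17² + 120² = 14689 < 15129 = 123².

obtuse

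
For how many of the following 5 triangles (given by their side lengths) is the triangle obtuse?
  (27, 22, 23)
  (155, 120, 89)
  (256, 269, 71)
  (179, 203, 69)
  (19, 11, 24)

(27,22,23): 22²+23² = 1013 > 729 = 27² → acute
(155,120,89): 89²+120² = 22321 < 24025 = 155² → obtuse
(256,269,71): 71²+256² = 70577 < 72361 = 269² → obtuse
(179,203,69): 69²+179² = 36802 < 41209 = 203² → obtuse
(19,11,24): 11²+19² = 482 < 576 = 24² → obtuse
4 of the 5 are obtuse.

4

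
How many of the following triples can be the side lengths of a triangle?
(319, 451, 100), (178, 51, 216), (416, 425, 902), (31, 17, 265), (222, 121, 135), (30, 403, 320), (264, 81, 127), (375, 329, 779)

(100,319,451): 100+319 ≤ 451 → not valid
(51,178,216): 51+178 > 216 → valid
(416,425,902): 416+425 ≤ 902 → not valid
(17,31,265): 17+31 ≤ 265 → not valid
(121,135,222): 121+135 > 222 → valid
(30,320,403): 30+320 ≤ 403 → not valid
(81,127,264): 81+127 ≤ 264 → not valid
(329,375,779): 329+375 ≤ 779 → not valid
2 of the 8 triples form a triangle.

2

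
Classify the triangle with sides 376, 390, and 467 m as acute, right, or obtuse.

acute

Compare the square of the longest side to the sum of squares of the other two: 376² + 390² = 293476 > 218089 = 467².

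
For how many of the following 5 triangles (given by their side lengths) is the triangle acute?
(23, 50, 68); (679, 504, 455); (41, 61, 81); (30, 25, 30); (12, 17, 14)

(23,50,68): 23²+50² = 3029 < 4624 = 68² → obtuse
(679,504,455): 455²+504² = 461041 = 679² → right
(41,61,81): 41²+61² = 5402 < 6561 = 81² → obtuse
(30,25,30): 25²+30² = 1525 > 900 = 30² → acute
(12,17,14): 12²+14² = 340 > 289 = 17² → acute
2 of the 5 are acute.

2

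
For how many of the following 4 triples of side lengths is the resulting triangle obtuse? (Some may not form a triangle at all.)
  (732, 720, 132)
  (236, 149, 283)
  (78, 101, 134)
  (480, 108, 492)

(732,720,132): 132²+720² = 535824 = 732² → right
(236,149,283): 149²+236² = 77897 < 80089 = 283² → obtuse
(78,101,134): 78²+101² = 16285 < 17956 = 134² → obtuse
(480,108,492): 108²+480² = 242064 = 492² → right
2 of the 4 are obtuse.

2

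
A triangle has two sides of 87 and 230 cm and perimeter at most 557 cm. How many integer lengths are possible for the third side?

97

Triangle inequality: 143 < x < 317. Perimeter ≤ 557 gives x ≤ 557 − 87 − 230 = 240.
So 143 < x ≤ 240; integers 144 through 240: 97 values.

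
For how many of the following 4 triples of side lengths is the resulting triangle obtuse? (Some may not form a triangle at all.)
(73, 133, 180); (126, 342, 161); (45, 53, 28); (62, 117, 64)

(73,133,180): 73²+133² = 23018 < 32400 = 180² → obtuse
(126,342,161): 126+161 ≤ 342, not a triangle
(45,53,28): 28²+45² = 2809 = 53² → right
(62,117,64): 62²+64² = 7940 < 13689 = 117² → obtuse
2 of the 4 are obtuse.

2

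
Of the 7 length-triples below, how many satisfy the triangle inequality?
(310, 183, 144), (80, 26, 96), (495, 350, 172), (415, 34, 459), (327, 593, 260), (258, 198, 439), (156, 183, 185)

5

(144,183,310): 144+183 > 310 → valid
(26,80,96): 26+80 > 96 → valid
(172,350,495): 172+350 > 495 → valid
(34,415,459): 34+415 ≤ 459 → not valid
(260,327,593): 260+327 ≤ 593 → not valid
(198,258,439): 198+258 > 439 → valid
(156,183,185): 156+183 > 185 → valid
5 of the 7 triples form a triangle.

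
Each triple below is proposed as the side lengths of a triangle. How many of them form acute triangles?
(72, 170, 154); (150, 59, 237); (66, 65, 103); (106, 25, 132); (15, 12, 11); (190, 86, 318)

(72,170,154): 72²+154² = 28900 = 170² → right
(150,59,237): 59+150 ≤ 237, not a triangle
(66,65,103): 65²+66² = 8581 < 10609 = 103² → obtuse
(106,25,132): 25+106 ≤ 132, not a triangle
(15,12,11): 11²+12² = 265 > 225 = 15² → acute
(190,86,318): 86+190 ≤ 318, not a triangle
1 of the 6 is acute.

1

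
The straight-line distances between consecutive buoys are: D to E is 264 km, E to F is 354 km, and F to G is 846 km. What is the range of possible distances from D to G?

The maximum is all hops collinear in one direction: 264 + 354 + 846 = 1464.
The longest hop is 846; the others sum to 618. Folding the others back against it leaves at least 846 − 618 = 228.

228 ≤ DG ≤ 1464 km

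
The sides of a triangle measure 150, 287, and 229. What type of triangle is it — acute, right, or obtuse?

Compare the square of the longest side to the sum of squares of the other two: 150² + 229² = 74941 < 82369 = 287².

obtuse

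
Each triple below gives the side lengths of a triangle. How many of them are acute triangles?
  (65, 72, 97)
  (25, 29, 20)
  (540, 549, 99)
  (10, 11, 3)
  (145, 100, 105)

1

(65,72,97): 65²+72² = 9409 = 97² → right
(25,29,20): 20²+25² = 1025 > 841 = 29² → acute
(540,549,99): 99²+540² = 301401 = 549² → right
(10,11,3): 3²+10² = 109 < 121 = 11² → obtuse
(145,100,105): 100²+105² = 21025 = 145² → right
1 of the 5 is acute.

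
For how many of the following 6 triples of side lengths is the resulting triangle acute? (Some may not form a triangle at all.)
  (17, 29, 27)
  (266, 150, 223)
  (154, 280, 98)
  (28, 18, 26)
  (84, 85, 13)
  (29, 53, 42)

(17,29,27): 17²+27² = 1018 > 841 = 29² → acute
(266,150,223): 150²+223² = 72229 > 70756 = 266² → acute
(154,280,98): 98+154 ≤ 280, not a triangle
(28,18,26): 18²+26² = 1000 > 784 = 28² → acute
(84,85,13): 13²+84² = 7225 = 85² → right
(29,53,42): 29²+42² = 2605 < 2809 = 53² → obtuse
3 of the 6 are acute.

3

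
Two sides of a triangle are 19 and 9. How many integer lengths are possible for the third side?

The third side lies in the open interval (10, 28).
Integers from 11 to 27 inclusive: 27 − 11 + 1 = 17.

17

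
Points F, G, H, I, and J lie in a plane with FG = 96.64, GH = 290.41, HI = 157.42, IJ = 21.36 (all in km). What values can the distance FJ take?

The maximum is all hops collinear in one direction: 96.64 + 290.41 + 157.42 + 21.36 = 565.83.
The longest hop is 290.41; the others sum to 275.42. Folding the others back against it leaves at least 290.41 − 275.42 = 14.99.

14.99 ≤ FJ ≤ 565.83 km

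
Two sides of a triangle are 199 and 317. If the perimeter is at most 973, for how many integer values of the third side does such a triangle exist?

339

Triangle inequality: 118 < x < 516. Perimeter ≤ 973 gives x ≤ 973 − 199 − 317 = 457.
So 118 < x ≤ 457; integers 119 through 457: 339 values.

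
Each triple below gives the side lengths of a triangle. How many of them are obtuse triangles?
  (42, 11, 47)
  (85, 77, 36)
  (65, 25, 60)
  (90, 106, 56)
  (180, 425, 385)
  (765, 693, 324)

1

(42,11,47): 11²+42² = 1885 < 2209 = 47² → obtuse
(85,77,36): 36²+77² = 7225 = 85² → right
(65,25,60): 25²+60² = 4225 = 65² → right
(90,106,56): 56²+90² = 11236 = 106² → right
(180,425,385): 180²+385² = 180625 = 425² → right
(765,693,324): 324²+693² = 585225 = 765² → right
1 of the 6 is obtuse.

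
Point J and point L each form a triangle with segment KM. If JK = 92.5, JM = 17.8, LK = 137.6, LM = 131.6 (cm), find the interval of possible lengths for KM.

74.7 < KM < 110.3

From triangle JKM: |92.5 − 17.8| < KM < 92.5 + 17.8, i.e. 74.7 < KM < 110.3.
From triangle LKM: 6.0 < KM < 269.2.
Both must hold, so KM lies in the intersection.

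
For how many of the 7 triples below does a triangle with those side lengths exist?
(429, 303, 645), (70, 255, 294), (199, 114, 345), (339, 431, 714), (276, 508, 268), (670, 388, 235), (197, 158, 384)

4

(303,429,645): 303+429 > 645 → valid
(70,255,294): 70+255 > 294 → valid
(114,199,345): 114+199 ≤ 345 → not valid
(339,431,714): 339+431 > 714 → valid
(268,276,508): 268+276 > 508 → valid
(235,388,670): 235+388 ≤ 670 → not valid
(158,197,384): 158+197 ≤ 384 → not valid
4 of the 7 triples form a triangle.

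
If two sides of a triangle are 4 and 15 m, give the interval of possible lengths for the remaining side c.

11 < c < 19

By the triangle inequality, c must be less than 4 + 15 = 19 and greater than |4 − 15| = 11.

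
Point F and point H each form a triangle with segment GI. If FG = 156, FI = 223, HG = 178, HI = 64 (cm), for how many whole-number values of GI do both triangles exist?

From triangle FGI: 67 < GI < 379.
From triangle HGI: 114 < GI < 242.
Intersection: 114 < GI < 242, so integers 115 through 241: 127 values.

127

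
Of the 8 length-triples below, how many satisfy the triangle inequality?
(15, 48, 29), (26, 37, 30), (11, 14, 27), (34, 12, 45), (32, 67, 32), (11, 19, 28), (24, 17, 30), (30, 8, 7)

4

(15,29,48): 15+29 ≤ 48 → not valid
(26,30,37): 26+30 > 37 → valid
(11,14,27): 11+14 ≤ 27 → not valid
(12,34,45): 12+34 > 45 → valid
(32,32,67): 32+32 ≤ 67 → not valid
(11,19,28): 11+19 > 28 → valid
(17,24,30): 17+24 > 30 → valid
(7,8,30): 7+8 ≤ 30 → not valid
4 of the 8 triples form a triangle.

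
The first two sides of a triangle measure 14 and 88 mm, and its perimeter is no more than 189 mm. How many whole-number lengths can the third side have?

Triangle inequality: 74 < x < 102. Perimeter ≤ 189 gives x ≤ 189 − 14 − 88 = 87.
So 74 < x ≤ 87; integers 75 through 87: 13 values.

13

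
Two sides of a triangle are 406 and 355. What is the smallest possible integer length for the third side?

52

The third side must be strictly greater than |406 − 355| = 51.
The smallest integer above 51 is 52.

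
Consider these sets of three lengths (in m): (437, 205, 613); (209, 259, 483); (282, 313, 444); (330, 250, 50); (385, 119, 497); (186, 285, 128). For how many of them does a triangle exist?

(205,437,613): 205+437 > 613 → valid
(209,259,483): 209+259 ≤ 483 → not valid
(282,313,444): 282+313 > 444 → valid
(50,250,330): 50+250 ≤ 330 → not valid
(119,385,497): 119+385 > 497 → valid
(128,186,285): 128+186 > 285 → valid
4 of the 6 triples form a triangle.

4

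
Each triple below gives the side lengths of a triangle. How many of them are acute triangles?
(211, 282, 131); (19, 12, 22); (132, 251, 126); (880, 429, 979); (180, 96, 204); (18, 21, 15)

(211,282,131): 131²+211² = 61682 < 79524 = 282² → obtuse
(19,12,22): 12²+19² = 505 > 484 = 22² → acute
(132,251,126): 126²+132² = 33300 < 63001 = 251² → obtuse
(880,429,979): 429²+880² = 958441 = 979² → right
(180,96,204): 96²+180² = 41616 = 204² → right
(18,21,15): 15²+18² = 549 > 441 = 21² → acute
2 of the 6 are acute.

2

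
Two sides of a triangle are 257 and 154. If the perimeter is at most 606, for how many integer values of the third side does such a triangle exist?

Triangle inequality: 103 < x < 411. Perimeter ≤ 606 gives x ≤ 606 − 257 − 154 = 195.
So 103 < x ≤ 195; integers 104 through 195: 92 values.

92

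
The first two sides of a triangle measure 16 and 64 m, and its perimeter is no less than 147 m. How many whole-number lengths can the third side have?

Triangle inequality: 48 < x < 80. Perimeter ≥ 147 gives x ≥ 147 − 16 − 64 = 67.
So 67 ≤ x < 80; integers 67 through 79: 13 values.

13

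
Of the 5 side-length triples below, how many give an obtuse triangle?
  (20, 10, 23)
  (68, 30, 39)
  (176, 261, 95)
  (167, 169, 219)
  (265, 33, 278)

4

(20,10,23): 10²+20² = 500 < 529 = 23² → obtuse
(68,30,39): 30²+39² = 2421 < 4624 = 68² → obtuse
(176,261,95): 95²+176² = 40001 < 68121 = 261² → obtuse
(167,169,219): 167²+169² = 56450 > 47961 = 219² → acute
(265,33,278): 33²+265² = 71314 < 77284 = 278² → obtuse
4 of the 5 are obtuse.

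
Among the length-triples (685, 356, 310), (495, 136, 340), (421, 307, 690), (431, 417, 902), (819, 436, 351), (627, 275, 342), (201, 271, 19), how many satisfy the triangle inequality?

1

(310,356,685): 310+356 ≤ 685 → not valid
(136,340,495): 136+340 ≤ 495 → not valid
(307,421,690): 307+421 > 690 → valid
(417,431,902): 417+431 ≤ 902 → not valid
(351,436,819): 351+436 ≤ 819 → not valid
(275,342,627): 275+342 ≤ 627 → not valid
(19,201,271): 19+201 ≤ 271 → not valid
1 of the 7 triples forms a triangle.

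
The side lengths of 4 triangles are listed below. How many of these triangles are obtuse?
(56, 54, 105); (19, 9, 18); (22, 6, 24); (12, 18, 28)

(56,54,105): 54²+56² = 6052 < 11025 = 105² → obtuse
(19,9,18): 9²+18² = 405 > 361 = 19² → acute
(22,6,24): 6²+22² = 520 < 576 = 24² → obtuse
(12,18,28): 12²+18² = 468 < 784 = 28² → obtuse
3 of the 4 are obtuse.

3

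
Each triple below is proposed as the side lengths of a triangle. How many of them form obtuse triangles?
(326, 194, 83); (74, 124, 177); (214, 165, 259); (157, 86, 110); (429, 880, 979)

(326,194,83): 83+194 ≤ 326, not a triangle
(74,124,177): 74²+124² = 20852 < 31329 = 177² → obtuse
(214,165,259): 165²+214² = 73021 > 67081 = 259² → acute
(157,86,110): 86²+110² = 19496 < 24649 = 157² → obtuse
(429,880,979): 429²+880² = 958441 = 979² → right
2 of the 5 are obtuse.

2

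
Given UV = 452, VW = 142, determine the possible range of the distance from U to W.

By the triangle inequality, |452 − 142| ≤ UW ≤ 452 + 142.

310 ≤ UW ≤ 594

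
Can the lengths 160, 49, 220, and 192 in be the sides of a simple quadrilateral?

A quadrilateral exists iff every side is shorter than the sum of the others — equivalently, the longest side is less than the sum of the rest.
Longest side 220 < 401 (sum of the remaining 3), so yes.

Yes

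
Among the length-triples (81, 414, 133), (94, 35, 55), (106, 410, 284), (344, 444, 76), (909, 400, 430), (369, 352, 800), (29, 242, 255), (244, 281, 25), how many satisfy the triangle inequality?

1

(81,133,414): 81+133 ≤ 414 → not valid
(35,55,94): 35+55 ≤ 94 → not valid
(106,284,410): 106+284 ≤ 410 → not valid
(76,344,444): 76+344 ≤ 444 → not valid
(400,430,909): 400+430 ≤ 909 → not valid
(352,369,800): 352+369 ≤ 800 → not valid
(29,242,255): 29+242 > 255 → valid
(25,244,281): 25+244 ≤ 281 → not valid
1 of the 8 triples forms a triangle.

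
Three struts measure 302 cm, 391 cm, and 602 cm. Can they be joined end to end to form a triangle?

The longest side is 602, and the other two sum to 693.
Since 693 > 602, the triangle inequality holds.

Yes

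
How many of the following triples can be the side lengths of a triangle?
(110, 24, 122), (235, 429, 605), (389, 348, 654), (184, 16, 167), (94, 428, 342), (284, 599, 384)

5

(24,110,122): 24+110 > 122 → valid
(235,429,605): 235+429 > 605 → valid
(348,389,654): 348+389 > 654 → valid
(16,167,184): 16+167 ≤ 184 → not valid
(94,342,428): 94+342 > 428 → valid
(284,384,599): 284+384 > 599 → valid
5 of the 6 triples form a triangle.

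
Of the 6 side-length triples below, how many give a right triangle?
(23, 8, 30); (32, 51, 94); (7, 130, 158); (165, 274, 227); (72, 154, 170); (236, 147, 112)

1

(23,8,30): 8²+23² = 593 < 900 = 30² → obtuse
(32,51,94): 32+51 ≤ 94, not a triangle
(7,130,158): 7+130 ≤ 158, not a triangle
(165,274,227): 165²+227² = 78754 > 75076 = 274² → acute
(72,154,170): 72²+154² = 28900 = 170² → right
(236,147,112): 112²+147² = 34153 < 55696 = 236² → obtuse
1 of the 6 is right.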